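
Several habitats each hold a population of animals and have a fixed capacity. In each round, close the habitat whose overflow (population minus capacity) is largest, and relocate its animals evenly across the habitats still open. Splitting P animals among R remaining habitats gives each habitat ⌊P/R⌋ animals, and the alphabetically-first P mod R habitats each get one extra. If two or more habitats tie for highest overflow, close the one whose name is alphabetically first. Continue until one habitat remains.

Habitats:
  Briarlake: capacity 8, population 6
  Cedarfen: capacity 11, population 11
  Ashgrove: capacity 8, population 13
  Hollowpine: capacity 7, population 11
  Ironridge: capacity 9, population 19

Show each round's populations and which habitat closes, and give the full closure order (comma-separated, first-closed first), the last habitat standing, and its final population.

Round 1: Ashgrove=13 Briarlake=6 Cedarfen=11 Hollowpine=11 Ironridge=19 → close Ironridge (overflow 10)
  19÷4 = 4 each, +1 to first 3
Round 2: Ashgrove=18 Briarlake=11 Cedarfen=16 Hollowpine=15 → close Ashgrove (overflow 10)
  18÷3 = 6 each, +1 to first 0
Round 3: Briarlake=17 Cedarfen=22 Hollowpine=21 → close Hollowpine (overflow 14)
  21÷2 = 10 each, +1 to first 1
Round 4: Briarlake=28 Cedarfen=32 → close Cedarfen (overflow 21)
  32÷1 = 32 each, +1 to first 0

Closure order: Ironridge, Ashgrove, Hollowpine, Cedarfen
Last habitat: Briarlake with 60 animals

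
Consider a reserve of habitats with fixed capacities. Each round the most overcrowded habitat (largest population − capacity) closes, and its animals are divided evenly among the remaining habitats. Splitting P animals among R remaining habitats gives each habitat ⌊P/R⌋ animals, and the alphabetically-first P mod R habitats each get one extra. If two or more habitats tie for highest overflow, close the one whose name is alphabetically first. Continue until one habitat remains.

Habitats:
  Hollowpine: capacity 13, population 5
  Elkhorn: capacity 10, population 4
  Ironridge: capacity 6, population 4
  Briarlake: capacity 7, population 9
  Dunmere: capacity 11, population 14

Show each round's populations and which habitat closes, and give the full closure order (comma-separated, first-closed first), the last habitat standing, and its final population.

Round 1: Briarlake=9 Dunmere=14 Elkhorn=4 Hollowpine=5 Ironridge=4 → close Dunmere (overflow 3)
  14÷4 = 3 each, +1 to first 2
Round 2: Briarlake=13 Elkhorn=8 Hollowpine=8 Ironridge=7 → close Briarlake (overflow 6)
  13÷3 = 4 each, +1 to first 1
Round 3: Elkhorn=13 Hollowpine=12 Ironridge=11 → close Ironridge (overflow 5)
  11÷2 = 5 each, +1 to first 1
Round 4: Elkhorn=19 Hollowpine=17 → close Elkhorn (overflow 9)
  19÷1 = 19 each, +1 to first 0

Closure order: Dunmere, Briarlake, Ironridge, Elkhorn
Last habitat: Hollowpine with 36 animals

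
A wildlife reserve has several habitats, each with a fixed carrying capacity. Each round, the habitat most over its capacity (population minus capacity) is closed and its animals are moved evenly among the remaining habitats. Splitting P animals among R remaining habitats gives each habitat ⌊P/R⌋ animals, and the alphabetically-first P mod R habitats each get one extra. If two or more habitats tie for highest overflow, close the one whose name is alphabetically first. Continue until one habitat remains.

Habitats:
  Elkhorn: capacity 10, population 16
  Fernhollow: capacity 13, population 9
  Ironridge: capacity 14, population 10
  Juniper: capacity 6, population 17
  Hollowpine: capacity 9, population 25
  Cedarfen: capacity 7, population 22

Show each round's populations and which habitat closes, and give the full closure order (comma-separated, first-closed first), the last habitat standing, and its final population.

Closure order: Hollowpine, Cedarfen, Juniper, Elkhorn, Fernhollow
Last habitat: Ironridge with 99 animals

Round 1: Cedarfen=22 Elkhorn=16 Fernhollow=9 Hollowpine=25 Ironridge=10 Juniper=17 → close Hollowpine (overflow 16)
  25÷5 = 5 each, +1 to first 0
Round 2: Cedarfen=27 Elkhorn=21 Fernhollow=14 Ironridge=15 Juniper=22 → close Cedarfen (overflow 20)
  27÷4 = 6 each, +1 to first 3
Round 3: Elkhorn=28 Fernhollow=21 Ironridge=22 Juniper=28 → close Juniper (overflow 22)
  28÷3 = 9 each, +1 to first 1
Round 4: Elkhorn=38 Fernhollow=30 Ironridge=31 → close Elkhorn (overflow 28)
  38÷2 = 19 each, +1 to first 0
Round 5: Fernhollow=49 Ironridge=50 → close Fernhollow (overflow 36)
  49÷1 = 49 each, +1 to first 0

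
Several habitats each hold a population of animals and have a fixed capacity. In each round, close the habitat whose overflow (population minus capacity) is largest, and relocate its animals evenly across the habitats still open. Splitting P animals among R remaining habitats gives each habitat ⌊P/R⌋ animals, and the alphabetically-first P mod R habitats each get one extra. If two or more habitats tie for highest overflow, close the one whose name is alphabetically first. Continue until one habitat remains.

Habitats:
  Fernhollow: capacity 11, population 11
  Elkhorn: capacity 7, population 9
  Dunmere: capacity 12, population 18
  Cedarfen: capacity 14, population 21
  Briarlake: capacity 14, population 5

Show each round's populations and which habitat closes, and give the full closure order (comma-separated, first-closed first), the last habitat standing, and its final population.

Closure order: Cedarfen, Dunmere, Elkhorn, Fernhollow
Last habitat: Briarlake with 64 animals

Round 1: Briarlake=5 Cedarfen=21 Dunmere=18 Elkhorn=9 Fernhollow=11 → close Cedarfen (overflow 7)
  21÷4 = 5 each, +1 to first 1
Round 2: Briarlake=11 Dunmere=23 Elkhorn=14 Fernhollow=16 → close Dunmere (overflow 11)
  23÷3 = 7 each, +1 to first 2
Round 3: Briarlake=19 Elkhorn=22 Fernhollow=23 → close Elkhorn (overflow 15)
  22÷2 = 11 each, +1 to first 0
Round 4: Briarlake=30 Fernhollow=34 → close Fernhollow (overflow 23)
  34÷1 = 34 each, +1 to first 0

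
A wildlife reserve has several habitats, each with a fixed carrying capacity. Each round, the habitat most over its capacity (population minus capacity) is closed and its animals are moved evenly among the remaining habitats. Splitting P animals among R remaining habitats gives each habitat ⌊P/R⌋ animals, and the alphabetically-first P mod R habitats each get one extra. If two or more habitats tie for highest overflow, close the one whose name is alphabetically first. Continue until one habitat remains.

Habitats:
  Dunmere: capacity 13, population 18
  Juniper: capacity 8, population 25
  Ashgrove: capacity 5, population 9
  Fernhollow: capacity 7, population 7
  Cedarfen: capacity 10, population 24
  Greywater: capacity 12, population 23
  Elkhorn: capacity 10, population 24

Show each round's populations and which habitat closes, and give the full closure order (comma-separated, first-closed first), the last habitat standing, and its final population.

Closure order: Juniper, Cedarfen, Elkhorn, Greywater, Ashgrove, Dunmere
Last habitat: Fernhollow with 130 animals

Round 1: Ashgrove=9 Cedarfen=24 Dunmere=18 Elkhorn=24 Fernhollow=7 Greywater=23 Juniper=25 → close Juniper (overflow 17)
  25÷6 = 4 each, +1 to first 1
Round 2: Ashgrove=14 Cedarfen=28 Dunmere=22 Elkhorn=28 Fernhollow=11 Greywater=27 → close Cedarfen (overflow 18)
  28÷5 = 5 each, +1 to first 3
Round 3: Ashgrove=20 Dunmere=28 Elkhorn=34 Fernhollow=16 Greywater=32 → close Elkhorn (overflow 24)
  34÷4 = 8 each, +1 to first 2
Round 4: Ashgrove=29 Dunmere=37 Fernhollow=24 Greywater=40 → close Greywater (overflow 28)
  40÷3 = 13 each, +1 to first 1
Round 5: Ashgrove=43 Dunmere=50 Fernhollow=37 → close Ashgrove (overflow 38)
  43÷2 = 21 each, +1 to first 1
Round 6: Dunmere=72 Fernhollow=58 → close Dunmere (overflow 59)
  72÷1 = 72 each, +1 to first 0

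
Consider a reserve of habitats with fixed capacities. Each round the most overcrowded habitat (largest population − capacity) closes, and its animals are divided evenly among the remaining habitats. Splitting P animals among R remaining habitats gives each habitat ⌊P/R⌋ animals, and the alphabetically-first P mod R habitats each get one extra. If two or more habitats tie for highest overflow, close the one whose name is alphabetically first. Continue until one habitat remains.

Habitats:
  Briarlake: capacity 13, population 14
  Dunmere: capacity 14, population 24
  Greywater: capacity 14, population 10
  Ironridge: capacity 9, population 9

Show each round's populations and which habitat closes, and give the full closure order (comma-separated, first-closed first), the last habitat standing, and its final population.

Round 1: Briarlake=14 Dunmere=24 Greywater=10 Ironridge=9 → close Dunmere (overflow 10)
  24÷3 = 8 each, +1 to first 0
Round 2: Briarlake=22 Greywater=18 Ironridge=17 → close Briarlake (overflow 9)
  22÷2 = 11 each, +1 to first 0
Round 3: Greywater=29 Ironridge=28 → close Ironridge (overflow 19)
  28÷1 = 28 each, +1 to first 0

Closure order: Dunmere, Briarlake, Ironridge
Last habitat: Greywater with 57 animals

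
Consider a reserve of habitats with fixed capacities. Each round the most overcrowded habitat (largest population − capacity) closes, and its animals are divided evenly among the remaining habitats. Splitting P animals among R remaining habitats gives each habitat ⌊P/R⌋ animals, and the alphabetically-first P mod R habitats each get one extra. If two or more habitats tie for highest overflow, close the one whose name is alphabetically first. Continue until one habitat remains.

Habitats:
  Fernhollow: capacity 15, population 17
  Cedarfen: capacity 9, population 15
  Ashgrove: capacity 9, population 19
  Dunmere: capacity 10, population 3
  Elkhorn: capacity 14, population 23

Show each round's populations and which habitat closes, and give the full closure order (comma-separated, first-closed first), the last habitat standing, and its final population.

Round 1: Ashgrove=19 Cedarfen=15 Dunmere=3 Elkhorn=23 Fernhollow=17 → close Ashgrove (overflow 10)
  19÷4 = 4 each, +1 to first 3
Round 2: Cedarfen=20 Dunmere=8 Elkhorn=28 Fernhollow=21 → close Elkhorn (overflow 14)
  28÷3 = 9 each, +1 to first 1
Round 3: Cedarfen=30 Dunmere=17 Fernhollow=30 → close Cedarfen (overflow 21)
  30÷2 = 15 each, +1 to first 0
Round 4: Dunmere=32 Fernhollow=45 → close Fernhollow (overflow 30)
  45÷1 = 45 each, +1 to first 0

Closure order: Ashgrove, Elkhorn, Cedarfen, Fernhollow
Last habitat: Dunmere with 77 animals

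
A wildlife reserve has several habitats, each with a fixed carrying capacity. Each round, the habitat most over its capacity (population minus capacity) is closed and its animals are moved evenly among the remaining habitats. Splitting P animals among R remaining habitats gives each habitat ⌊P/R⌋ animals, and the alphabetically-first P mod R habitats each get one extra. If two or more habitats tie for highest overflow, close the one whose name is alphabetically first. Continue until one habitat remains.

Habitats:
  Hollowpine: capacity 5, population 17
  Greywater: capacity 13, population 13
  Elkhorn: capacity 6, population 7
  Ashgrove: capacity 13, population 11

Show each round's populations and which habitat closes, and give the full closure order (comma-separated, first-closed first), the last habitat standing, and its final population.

Closure order: Hollowpine, Elkhorn, Ashgrove
Last habitat: Greywater with 48 animals

Round 1: Ashgrove=11 Elkhorn=7 Greywater=13 Hollowpine=17 → close Hollowpine (overflow 12)
  17÷3 = 5 each, +1 to first 2
Round 2: Ashgrove=17 Elkhorn=13 Greywater=18 → close Elkhorn (overflow 7)
  13÷2 = 6 each, +1 to first 1
Round 3: Ashgrove=24 Greywater=24 → close Ashgrove (overflow 11)
  24÷1 = 24 each, +1 to first 0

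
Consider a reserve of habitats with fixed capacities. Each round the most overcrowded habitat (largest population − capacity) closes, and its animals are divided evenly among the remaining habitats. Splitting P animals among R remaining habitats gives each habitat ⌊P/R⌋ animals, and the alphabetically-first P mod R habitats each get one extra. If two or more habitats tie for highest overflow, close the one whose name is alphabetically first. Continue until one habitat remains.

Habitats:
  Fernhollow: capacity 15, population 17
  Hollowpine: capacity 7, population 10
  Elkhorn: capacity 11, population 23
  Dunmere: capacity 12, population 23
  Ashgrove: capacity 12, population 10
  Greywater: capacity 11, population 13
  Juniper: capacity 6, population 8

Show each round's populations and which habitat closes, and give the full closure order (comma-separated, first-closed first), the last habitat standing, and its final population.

Round 1: Ashgrove=10 Dunmere=23 Elkhorn=23 Fernhollow=17 Greywater=13 Hollowpine=10 Juniper=8 → close Elkhorn (overflow 12)
  23÷6 = 3 each, +1 to first 5
Round 2: Ashgrove=14 Dunmere=27 Fernhollow=21 Greywater=17 Hollowpine=14 Juniper=11 → close Dunmere (overflow 15)
  27÷5 = 5 each, +1 to first 2
Round 3: Ashgrove=20 Fernhollow=27 Greywater=22 Hollowpine=19 Juniper=16 → close Fernhollow (overflow 12)
  27÷4 = 6 each, +1 to first 3
Round 4: Ashgrove=27 Greywater=29 Hollowpine=26 Juniper=22 → close Hollowpine (overflow 19)
  26÷3 = 8 each, +1 to first 2
Round 5: Ashgrove=36 Greywater=38 Juniper=30 → close Greywater (overflow 27)
  38÷2 = 19 each, +1 to first 0
Round 6: Ashgrove=55 Juniper=49 → close Ashgrove (overflow 43)
  55÷1 = 55 each, +1 to first 0

Closure order: Elkhorn, Dunmere, Fernhollow, Hollowpine, Greywater, Ashgrove
Last habitat: Juniper with 104 animals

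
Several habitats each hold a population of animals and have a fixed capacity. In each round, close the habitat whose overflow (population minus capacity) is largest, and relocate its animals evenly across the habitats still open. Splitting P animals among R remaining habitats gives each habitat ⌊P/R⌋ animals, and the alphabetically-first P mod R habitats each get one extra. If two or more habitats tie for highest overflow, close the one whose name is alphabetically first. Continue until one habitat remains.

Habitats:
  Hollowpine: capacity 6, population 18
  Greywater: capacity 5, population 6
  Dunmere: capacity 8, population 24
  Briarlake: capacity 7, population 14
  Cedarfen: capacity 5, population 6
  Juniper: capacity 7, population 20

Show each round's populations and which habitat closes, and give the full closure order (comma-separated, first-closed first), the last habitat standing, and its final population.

Closure order: Dunmere, Hollowpine, Juniper, Briarlake, Cedarfen
Last habitat: Greywater with 88 animals

Round 1: Briarlake=14 Cedarfen=6 Dunmere=24 Greywater=6 Hollowpine=18 Juniper=20 → close Dunmere (overflow 16)
  24÷5 = 4 each, +1 to first 4
Round 2: Briarlake=19 Cedarfen=11 Greywater=11 Hollowpine=23 Juniper=24 → close Hollowpine (overflow 17)
  23÷4 = 5 each, +1 to first 3
Round 3: Briarlake=25 Cedarfen=17 Greywater=17 Juniper=29 → close Juniper (overflow 22)
  29÷3 = 9 each, +1 to first 2
Round 4: Briarlake=35 Cedarfen=27 Greywater=26 → close Briarlake (overflow 28)
  35÷2 = 17 each, +1 to first 1
Round 5: Cedarfen=45 Greywater=43 → close Cedarfen (overflow 40)
  45÷1 = 45 each, +1 to first 0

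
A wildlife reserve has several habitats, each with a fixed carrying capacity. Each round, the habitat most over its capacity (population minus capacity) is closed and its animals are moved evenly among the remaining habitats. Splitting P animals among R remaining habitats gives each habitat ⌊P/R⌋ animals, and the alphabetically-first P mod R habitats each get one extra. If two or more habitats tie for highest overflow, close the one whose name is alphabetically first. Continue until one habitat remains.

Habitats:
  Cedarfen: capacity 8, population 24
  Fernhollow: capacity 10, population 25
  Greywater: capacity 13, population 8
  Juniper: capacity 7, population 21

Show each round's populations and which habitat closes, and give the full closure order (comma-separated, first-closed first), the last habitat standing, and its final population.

Closure order: Cedarfen, Fernhollow, Juniper
Last habitat: Greywater with 78 animals

Round 1: Cedarfen=24 Fernhollow=25 Greywater=8 Juniper=21 → close Cedarfen (overflow 16)
  24÷3 = 8 each, +1 to first 0
Round 2: Fernhollow=33 Greywater=16 Juniper=29 → close Fernhollow (overflow 23)
  33÷2 = 16 each, +1 to first 1
Round 3: Greywater=33 Juniper=45 → close Juniper (overflow 38)
  45÷1 = 45 each, +1 to first 0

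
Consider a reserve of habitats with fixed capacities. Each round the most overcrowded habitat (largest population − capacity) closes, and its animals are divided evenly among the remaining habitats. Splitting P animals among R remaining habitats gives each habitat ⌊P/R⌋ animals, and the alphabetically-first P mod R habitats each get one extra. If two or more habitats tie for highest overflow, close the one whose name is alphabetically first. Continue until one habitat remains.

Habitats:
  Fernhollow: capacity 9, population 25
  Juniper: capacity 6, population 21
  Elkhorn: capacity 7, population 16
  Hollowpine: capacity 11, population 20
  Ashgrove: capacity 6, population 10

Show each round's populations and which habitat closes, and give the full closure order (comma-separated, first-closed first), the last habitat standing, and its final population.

Closure order: Fernhollow, Juniper, Elkhorn, Hollowpine
Last habitat: Ashgrove with 92 animals

Round 1: Ashgrove=10 Elkhorn=16 Fernhollow=25 Hollowpine=20 Juniper=21 → close Fernhollow (overflow 16)
  25÷4 = 6 each, +1 to first 1
Round 2: Ashgrove=17 Elkhorn=22 Hollowpine=26 Juniper=27 → close Juniper (overflow 21)
  27÷3 = 9 each, +1 to first 0
Round 3: Ashgrove=26 Elkhorn=31 Hollowpine=35 → close Elkhorn (overflow 24)
  31÷2 = 15 each, +1 to first 1
Round 4: Ashgrove=42 Hollowpine=50 → close Hollowpine (overflow 39)
  50÷1 = 50 each, +1 to first 0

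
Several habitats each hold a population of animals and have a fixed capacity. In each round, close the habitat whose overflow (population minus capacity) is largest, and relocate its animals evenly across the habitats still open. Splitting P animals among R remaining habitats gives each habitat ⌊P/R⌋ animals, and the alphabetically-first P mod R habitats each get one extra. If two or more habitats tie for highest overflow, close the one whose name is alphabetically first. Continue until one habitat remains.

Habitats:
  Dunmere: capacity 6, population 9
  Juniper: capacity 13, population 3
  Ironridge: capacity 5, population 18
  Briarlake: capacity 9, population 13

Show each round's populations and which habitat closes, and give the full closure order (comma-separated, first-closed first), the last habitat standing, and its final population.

Closure order: Ironridge, Briarlake, Dunmere
Last habitat: Juniper with 43 animals

Round 1: Briarlake=13 Dunmere=9 Ironridge=18 Juniper=3 → close Ironridge (overflow 13)
  18÷3 = 6 each, +1 to first 0
Round 2: Briarlake=19 Dunmere=15 Juniper=9 → close Briarlake (overflow 10)
  19÷2 = 9 each, +1 to first 1
Round 3: Dunmere=25 Juniper=18 → close Dunmere (overflow 19)
  25÷1 = 25 each, +1 to first 0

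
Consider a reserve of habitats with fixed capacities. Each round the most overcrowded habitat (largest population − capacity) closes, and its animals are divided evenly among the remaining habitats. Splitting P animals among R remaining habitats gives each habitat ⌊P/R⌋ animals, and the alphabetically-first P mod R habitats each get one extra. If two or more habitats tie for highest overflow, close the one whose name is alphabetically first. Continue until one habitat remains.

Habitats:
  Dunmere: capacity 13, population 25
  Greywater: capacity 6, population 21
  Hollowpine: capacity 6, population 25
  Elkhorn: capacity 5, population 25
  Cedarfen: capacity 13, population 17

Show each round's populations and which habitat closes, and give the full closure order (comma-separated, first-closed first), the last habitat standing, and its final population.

Closure order: Elkhorn, Hollowpine, Greywater, Dunmere
Last habitat: Cedarfen with 113 animals

Round 1: Cedarfen=17 Dunmere=25 Elkhorn=25 Greywater=21 Hollowpine=25 → close Elkhorn (overflow 20)
  25÷4 = 6 each, +1 to first 1
Round 2: Cedarfen=24 Dunmere=31 Greywater=27 Hollowpine=31 → close Hollowpine (overflow 25)
  31÷3 = 10 each, +1 to first 1
Round 3: Cedarfen=35 Dunmere=41 Greywater=37 → close Greywater (overflow 31)
  37÷2 = 18 each, +1 to first 1
Round 4: Cedarfen=54 Dunmere=59 → close Dunmere (overflow 46)
  59÷1 = 59 each, +1 to first 0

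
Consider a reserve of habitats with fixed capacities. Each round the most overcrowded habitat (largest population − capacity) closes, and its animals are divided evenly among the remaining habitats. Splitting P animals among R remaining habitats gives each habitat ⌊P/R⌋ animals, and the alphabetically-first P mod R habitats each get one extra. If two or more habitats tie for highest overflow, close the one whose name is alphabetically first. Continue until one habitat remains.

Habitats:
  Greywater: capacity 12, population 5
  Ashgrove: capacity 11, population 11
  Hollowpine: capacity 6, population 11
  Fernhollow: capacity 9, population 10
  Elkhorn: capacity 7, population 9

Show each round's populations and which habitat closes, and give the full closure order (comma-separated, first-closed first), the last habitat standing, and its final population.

Round 1: Ashgrove=11 Elkhorn=9 Fernhollow=10 Greywater=5 Hollowpine=11 → close Hollowpine (overflow 5)
  11÷4 = 2 each, +1 to first 3
Round 2: Ashgrove=14 Elkhorn=12 Fernhollow=13 Greywater=7 → close Elkhorn (overflow 5)
  12÷3 = 4 each, +1 to first 0
Round 3: Ashgrove=18 Fernhollow=17 Greywater=11 → close Fernhollow (overflow 8)
  17÷2 = 8 each, +1 to first 1
Round 4: Ashgrove=27 Greywater=19 → close Ashgrove (overflow 16)
  27÷1 = 27 each, +1 to first 0

Closure order: Hollowpine, Elkhorn, Fernhollow, Ashgrove
Last habitat: Greywater with 46 animals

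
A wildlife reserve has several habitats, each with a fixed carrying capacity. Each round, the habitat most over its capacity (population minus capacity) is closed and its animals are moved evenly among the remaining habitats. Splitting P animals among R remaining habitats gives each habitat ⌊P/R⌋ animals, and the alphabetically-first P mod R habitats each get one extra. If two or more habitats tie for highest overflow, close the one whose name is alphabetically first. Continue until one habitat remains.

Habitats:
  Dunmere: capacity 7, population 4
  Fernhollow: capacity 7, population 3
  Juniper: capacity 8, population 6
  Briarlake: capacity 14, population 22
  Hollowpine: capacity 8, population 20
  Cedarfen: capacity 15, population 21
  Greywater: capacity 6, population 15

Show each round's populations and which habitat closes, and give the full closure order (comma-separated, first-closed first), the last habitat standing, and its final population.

Closure order: Hollowpine, Briarlake, Greywater, Cedarfen, Dunmere, Fernhollow
Last habitat: Juniper with 91 animals

Round 1: Briarlake=22 Cedarfen=21 Dunmere=4 Fernhollow=3 Greywater=15 Hollowpine=20 Juniper=6 → close Hollowpine (overflow 12)
  20÷6 = 3 each, +1 to first 2
Round 2: Briarlake=26 Cedarfen=25 Dunmere=7 Fernhollow=6 Greywater=18 Juniper=9 → close Briarlake (overflow 12)
  26÷5 = 5 each, +1 to first 1
Round 3: Cedarfen=31 Dunmere=12 Fernhollow=11 Greywater=23 Juniper=14 → close Greywater (overflow 17)
  23÷4 = 5 each, +1 to first 3
Round 4: Cedarfen=37 Dunmere=18 Fernhollow=17 Juniper=19 → close Cedarfen (overflow 22)
  37÷3 = 12 each, +1 to first 1
Round 5: Dunmere=31 Fernhollow=29 Juniper=31 → close Dunmere (overflow 24)
  31÷2 = 15 each, +1 to first 1
Round 6: Fernhollow=45 Juniper=46 → close Fernhollow (overflow 38)
  45÷1 = 45 each, +1 to first 0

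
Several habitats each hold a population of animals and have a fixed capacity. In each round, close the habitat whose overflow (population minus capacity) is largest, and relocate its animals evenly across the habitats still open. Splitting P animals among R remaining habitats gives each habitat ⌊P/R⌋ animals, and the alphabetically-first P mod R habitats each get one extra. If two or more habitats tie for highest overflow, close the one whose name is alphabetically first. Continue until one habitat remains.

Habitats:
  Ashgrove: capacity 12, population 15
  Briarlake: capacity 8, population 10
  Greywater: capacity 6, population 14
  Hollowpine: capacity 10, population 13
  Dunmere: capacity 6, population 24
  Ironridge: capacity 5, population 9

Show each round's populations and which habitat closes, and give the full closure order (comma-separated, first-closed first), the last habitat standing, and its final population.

Round 1: Ashgrove=15 Briarlake=10 Dunmere=24 Greywater=14 Hollowpine=13 Ironridge=9 → close Dunmere (overflow 18)
  24÷5 = 4 each, +1 to first 4
Round 2: Ashgrove=20 Briarlake=15 Greywater=19 Hollowpine=18 Ironridge=13 → close Greywater (overflow 13)
  19÷4 = 4 each, +1 to first 3
Round 3: Ashgrove=25 Briarlake=20 Hollowpine=23 Ironridge=17 → close Ashgrove (overflow 13)
  25÷3 = 8 each, +1 to first 1
Round 4: Briarlake=29 Hollowpine=31 Ironridge=25 → close Briarlake (overflow 21)
  29÷2 = 14 each, +1 to first 1
Round 5: Hollowpine=46 Ironridge=39 → close Hollowpine (overflow 36)
  46÷1 = 46 each, +1 to first 0

Closure order: Dunmere, Greywater, Ashgrove, Briarlake, Hollowpine
Last habitat: Ironridge with 85 animals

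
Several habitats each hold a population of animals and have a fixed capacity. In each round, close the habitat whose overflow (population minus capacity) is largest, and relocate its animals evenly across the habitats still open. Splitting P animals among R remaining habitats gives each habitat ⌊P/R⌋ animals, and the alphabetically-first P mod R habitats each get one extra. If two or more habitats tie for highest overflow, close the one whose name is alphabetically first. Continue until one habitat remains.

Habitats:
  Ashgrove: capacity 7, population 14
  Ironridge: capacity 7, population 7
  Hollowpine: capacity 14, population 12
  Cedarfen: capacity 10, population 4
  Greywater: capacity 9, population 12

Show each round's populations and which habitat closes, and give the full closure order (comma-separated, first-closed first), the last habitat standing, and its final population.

Round 1: Ashgrove=14 Cedarfen=4 Greywater=12 Hollowpine=12 Ironridge=7 → close Ashgrove (overflow 7)
  14÷4 = 3 each, +1 to first 2
Round 2: Cedarfen=8 Greywater=16 Hollowpine=15 Ironridge=10 → close Greywater (overflow 7)
  16÷3 = 5 each, +1 to first 1
Round 3: Cedarfen=14 Hollowpine=20 Ironridge=15 → close Ironridge (overflow 8)
  15÷2 = 7 each, +1 to first 1
Round 4: Cedarfen=22 Hollowpine=27 → close Hollowpine (overflow 13)
  27÷1 = 27 each, +1 to first 0

Closure order: Ashgrove, Greywater, Ironridge, Hollowpine
Last habitat: Cedarfen with 49 animals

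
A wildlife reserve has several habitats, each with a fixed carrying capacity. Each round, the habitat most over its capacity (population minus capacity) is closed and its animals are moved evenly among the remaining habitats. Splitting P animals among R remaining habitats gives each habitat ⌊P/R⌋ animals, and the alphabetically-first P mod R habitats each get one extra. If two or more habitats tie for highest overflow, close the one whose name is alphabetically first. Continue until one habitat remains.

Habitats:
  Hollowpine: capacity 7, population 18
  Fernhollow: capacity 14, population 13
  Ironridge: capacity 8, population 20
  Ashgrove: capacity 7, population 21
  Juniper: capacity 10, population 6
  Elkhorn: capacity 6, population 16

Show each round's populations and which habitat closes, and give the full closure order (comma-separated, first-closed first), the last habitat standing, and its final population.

Round 1: Ashgrove=21 Elkhorn=16 Fernhollow=13 Hollowpine=18 Ironridge=20 Juniper=6 → close Ashgrove (overflow 14)
  21÷5 = 4 each, +1 to first 1
Round 2: Elkhorn=21 Fernhollow=17 Hollowpine=22 Ironridge=24 Juniper=10 → close Ironridge (overflow 16)
  24÷4 = 6 each, +1 to first 0
Round 3: Elkhorn=27 Fernhollow=23 Hollowpine=28 Juniper=16 → close Elkhorn (overflow 21)
  27÷3 = 9 each, +1 to first 0
Round 4: Fernhollow=32 Hollowpine=37 Juniper=25 → close Hollowpine (overflow 30)
  37÷2 = 18 each, +1 to first 1
Round 5: Fernhollow=51 Juniper=43 → close Fernhollow (overflow 37)
  51÷1 = 51 each, +1 to first 0

Closure order: Ashgrove, Ironridge, Elkhorn, Hollowpine, Fernhollow
Last habitat: Juniper with 94 animals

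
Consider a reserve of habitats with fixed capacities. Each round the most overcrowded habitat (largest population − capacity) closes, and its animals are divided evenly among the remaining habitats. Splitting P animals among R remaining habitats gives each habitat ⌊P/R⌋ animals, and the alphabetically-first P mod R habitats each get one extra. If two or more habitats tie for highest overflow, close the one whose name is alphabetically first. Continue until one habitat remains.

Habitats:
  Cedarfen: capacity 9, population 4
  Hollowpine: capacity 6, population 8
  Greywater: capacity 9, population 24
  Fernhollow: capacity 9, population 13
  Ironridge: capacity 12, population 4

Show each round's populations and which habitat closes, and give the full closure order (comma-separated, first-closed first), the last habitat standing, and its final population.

Closure order: Greywater, Fernhollow, Hollowpine, Cedarfen
Last habitat: Ironridge with 53 animals

Round 1: Cedarfen=4 Fernhollow=13 Greywater=24 Hollowpine=8 Ironridge=4 → close Greywater (overflow 15)
  24÷4 = 6 each, +1 to first 0
Round 2: Cedarfen=10 Fernhollow=19 Hollowpine=14 Ironridge=10 → close Fernhollow (overflow 10)
  19÷3 = 6 each, +1 to first 1
Round 3: Cedarfen=17 Hollowpine=20 Ironridge=16 → close Hollowpine (overflow 14)
  20÷2 = 10 each, +1 to first 0
Round 4: Cedarfen=27 Ironridge=26 → close Cedarfen (overflow 18)
  27÷1 = 27 each, +1 to first 0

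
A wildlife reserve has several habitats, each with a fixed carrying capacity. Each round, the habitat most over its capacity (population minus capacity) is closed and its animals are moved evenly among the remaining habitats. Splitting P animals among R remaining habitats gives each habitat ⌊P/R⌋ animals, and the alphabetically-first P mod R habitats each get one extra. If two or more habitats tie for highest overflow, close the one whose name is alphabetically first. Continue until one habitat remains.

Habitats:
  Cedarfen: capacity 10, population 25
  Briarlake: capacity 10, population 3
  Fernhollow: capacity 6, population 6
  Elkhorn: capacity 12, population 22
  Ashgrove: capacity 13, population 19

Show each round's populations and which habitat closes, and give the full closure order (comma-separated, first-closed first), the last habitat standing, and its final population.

Round 1: Ashgrove=19 Briarlake=3 Cedarfen=25 Elkhorn=22 Fernhollow=6 → close Cedarfen (overflow 15)
  25÷4 = 6 each, +1 to first 1
Round 2: Ashgrove=26 Briarlake=9 Elkhorn=28 Fernhollow=12 → close Elkhorn (overflow 16)
  28÷3 = 9 each, +1 to first 1
Round 3: Ashgrove=36 Briarlake=18 Fernhollow=21 → close Ashgrove (overflow 23)
  36÷2 = 18 each, +1 to first 0
Round 4: Briarlake=36 Fernhollow=39 → close Fernhollow (overflow 33)
  39÷1 = 39 each, +1 to first 0

Closure order: Cedarfen, Elkhorn, Ashgrove, Fernhollow
Last habitat: Briarlake with 75 animals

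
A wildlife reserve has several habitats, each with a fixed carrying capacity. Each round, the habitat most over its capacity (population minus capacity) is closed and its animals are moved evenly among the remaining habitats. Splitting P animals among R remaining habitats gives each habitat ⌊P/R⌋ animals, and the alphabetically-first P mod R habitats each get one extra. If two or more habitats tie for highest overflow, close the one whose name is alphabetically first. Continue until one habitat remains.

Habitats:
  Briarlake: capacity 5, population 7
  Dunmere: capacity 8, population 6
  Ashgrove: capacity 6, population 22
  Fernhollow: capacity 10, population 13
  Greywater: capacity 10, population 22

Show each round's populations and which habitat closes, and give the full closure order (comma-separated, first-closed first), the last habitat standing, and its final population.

Round 1: Ashgrove=22 Briarlake=7 Dunmere=6 Fernhollow=13 Greywater=22 → close Ashgrove (overflow 16)
  22÷4 = 5 each, +1 to first 2
Round 2: Briarlake=13 Dunmere=12 Fernhollow=18 Greywater=27 → close Greywater (overflow 17)
  27÷3 = 9 each, +1 to first 0
Round 3: Briarlake=22 Dunmere=21 Fernhollow=27 → close Briarlake (overflow 17)
  22÷2 = 11 each, +1 to first 0
Round 4: Dunmere=32 Fernhollow=38 → close Fernhollow (overflow 28)
  38÷1 = 38 each, +1 to first 0

Closure order: Ashgrove, Greywater, Briarlake, Fernhollow
Last habitat: Dunmere with 70 animals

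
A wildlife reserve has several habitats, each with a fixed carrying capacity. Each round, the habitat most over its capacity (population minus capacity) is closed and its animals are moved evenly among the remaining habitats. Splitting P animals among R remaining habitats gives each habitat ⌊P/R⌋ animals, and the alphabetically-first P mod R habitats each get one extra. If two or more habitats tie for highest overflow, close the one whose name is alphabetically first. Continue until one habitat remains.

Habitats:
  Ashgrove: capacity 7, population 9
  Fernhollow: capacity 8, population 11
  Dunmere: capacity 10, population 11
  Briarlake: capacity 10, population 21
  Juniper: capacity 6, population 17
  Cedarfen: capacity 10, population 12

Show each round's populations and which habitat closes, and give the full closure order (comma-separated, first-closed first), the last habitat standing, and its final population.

Closure order: Briarlake, Juniper, Ashgrove, Cedarfen, Fernhollow
Last habitat: Dunmere with 81 animals

Round 1: Ashgrove=9 Briarlake=21 Cedarfen=12 Dunmere=11 Fernhollow=11 Juniper=17 → close Briarlake (overflow 11)
  21÷5 = 4 each, +1 to first 1
Round 2: Ashgrove=14 Cedarfen=16 Dunmere=15 Fernhollow=15 Juniper=21 → close Juniper (overflow 15)
  21÷4 = 5 each, +1 to first 1
Round 3: Ashgrove=20 Cedarfen=21 Dunmere=20 Fernhollow=20 → close Ashgrove (overflow 13)
  20÷3 = 6 each, +1 to first 2
Round 4: Cedarfen=28 Dunmere=27 Fernhollow=26 → close Cedarfen (overflow 18)
  28÷2 = 14 each, +1 to first 0
Round 5: Dunmere=41 Fernhollow=40 → close Fernhollow (overflow 32)
  40÷1 = 40 each, +1 to first 0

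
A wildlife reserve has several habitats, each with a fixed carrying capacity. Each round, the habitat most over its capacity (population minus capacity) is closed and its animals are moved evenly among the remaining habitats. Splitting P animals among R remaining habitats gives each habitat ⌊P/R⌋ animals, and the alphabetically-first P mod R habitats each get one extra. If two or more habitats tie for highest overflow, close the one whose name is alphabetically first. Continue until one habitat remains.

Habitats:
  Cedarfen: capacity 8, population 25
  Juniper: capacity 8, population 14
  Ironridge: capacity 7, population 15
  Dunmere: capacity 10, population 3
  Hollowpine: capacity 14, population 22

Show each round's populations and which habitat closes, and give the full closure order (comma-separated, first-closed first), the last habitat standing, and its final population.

Round 1: Cedarfen=25 Dunmere=3 Hollowpine=22 Ironridge=15 Juniper=14 → close Cedarfen (overflow 17)
  25÷4 = 6 each, +1 to first 1
Round 2: Dunmere=10 Hollowpine=28 Ironridge=21 Juniper=20 → close Hollowpine (overflow 14)
  28÷3 = 9 each, +1 to first 1
Round 3: Dunmere=20 Ironridge=30 Juniper=29 → close Ironridge (overflow 23)
  30÷2 = 15 each, +1 to first 0
Round 4: Dunmere=35 Juniper=44 → close Juniper (overflow 36)
  44÷1 = 44 each, +1 to first 0

Closure order: Cedarfen, Hollowpine, Ironridge, Juniper
Last habitat: Dunmere with 79 animals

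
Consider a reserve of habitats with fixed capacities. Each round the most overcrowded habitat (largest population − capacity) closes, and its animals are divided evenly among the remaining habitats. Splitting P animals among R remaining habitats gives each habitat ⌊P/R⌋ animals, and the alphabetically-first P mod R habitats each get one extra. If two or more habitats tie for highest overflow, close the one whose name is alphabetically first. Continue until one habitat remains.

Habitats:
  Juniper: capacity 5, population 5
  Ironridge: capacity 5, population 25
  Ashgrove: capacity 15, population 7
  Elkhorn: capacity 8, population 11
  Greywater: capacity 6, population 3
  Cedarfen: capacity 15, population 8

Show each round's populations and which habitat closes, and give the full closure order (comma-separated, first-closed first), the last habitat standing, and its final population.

Closure order: Ironridge, Elkhorn, Juniper, Greywater, Cedarfen
Last habitat: Ashgrove with 59 animals

Round 1: Ashgrove=7 Cedarfen=8 Elkhorn=11 Greywater=3 Ironridge=25 Juniper=5 → close Ironridge (overflow 20)
  25÷5 = 5 each, +1 to first 0
Round 2: Ashgrove=12 Cedarfen=13 Elkhorn=16 Greywater=8 Juniper=10 → close Elkhorn (overflow 8)
  16÷4 = 4 each, +1 to first 0
Round 3: Ashgrove=16 Cedarfen=17 Greywater=12 Juniper=14 → close Juniper (overflow 9)
  14÷3 = 4 each, +1 to first 2
Round 4: Ashgrove=21 Cedarfen=22 Greywater=16 → close Greywater (overflow 10)
  16÷2 = 8 each, +1 to first 0
Round 5: Ashgrove=29 Cedarfen=30 → close Cedarfen (overflow 15)
  30÷1 = 30 each, +1 to first 0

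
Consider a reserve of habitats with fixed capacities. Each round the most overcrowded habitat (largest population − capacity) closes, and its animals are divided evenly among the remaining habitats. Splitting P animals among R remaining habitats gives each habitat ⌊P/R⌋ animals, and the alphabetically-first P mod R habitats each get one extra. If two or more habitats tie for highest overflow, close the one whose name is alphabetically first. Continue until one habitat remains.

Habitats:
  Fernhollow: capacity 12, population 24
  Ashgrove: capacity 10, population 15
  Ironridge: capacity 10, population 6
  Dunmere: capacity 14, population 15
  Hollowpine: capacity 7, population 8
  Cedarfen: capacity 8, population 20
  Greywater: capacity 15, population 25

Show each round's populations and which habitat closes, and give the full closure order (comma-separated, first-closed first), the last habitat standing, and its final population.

Closure order: Cedarfen, Fernhollow, Greywater, Ashgrove, Dunmere, Hollowpine
Last habitat: Ironridge with 113 animals

Round 1: Ashgrove=15 Cedarfen=20 Dunmere=15 Fernhollow=24 Greywater=25 Hollowpine=8 Ironridge=6 → close Cedarfen (overflow 12)
  20÷6 = 3 each, +1 to first 2
Round 2: Ashgrove=19 Dunmere=19 Fernhollow=27 Greywater=28 Hollowpine=11 Ironridge=9 → close Fernhollow (overflow 15)
  27÷5 = 5 each, +1 to first 2
Round 3: Ashgrove=25 Dunmere=25 Greywater=33 Hollowpine=16 Ironridge=14 → close Greywater (overflow 18)
  33÷4 = 8 each, +1 to first 1
Round 4: Ashgrove=34 Dunmere=33 Hollowpine=24 Ironridge=22 → close Ashgrove (overflow 24)
  34÷3 = 11 each, +1 to first 1
Round 5: Dunmere=45 Hollowpine=35 Ironridge=33 → close Dunmere (overflow 31)
  45÷2 = 22 each, +1 to first 1
Round 6: Hollowpine=58 Ironridge=55 → close Hollowpine (overflow 51)
  58÷1 = 58 each, +1 to first 0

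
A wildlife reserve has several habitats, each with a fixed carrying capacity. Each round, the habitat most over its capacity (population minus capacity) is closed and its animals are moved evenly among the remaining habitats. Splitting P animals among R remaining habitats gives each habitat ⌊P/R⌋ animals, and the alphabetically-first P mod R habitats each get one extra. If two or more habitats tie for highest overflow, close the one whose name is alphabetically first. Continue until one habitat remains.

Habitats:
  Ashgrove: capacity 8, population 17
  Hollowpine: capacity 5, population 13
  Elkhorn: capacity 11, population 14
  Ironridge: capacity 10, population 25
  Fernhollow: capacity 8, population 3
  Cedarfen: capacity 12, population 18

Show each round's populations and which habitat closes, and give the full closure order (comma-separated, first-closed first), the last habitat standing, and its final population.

Closure order: Ironridge, Ashgrove, Hollowpine, Cedarfen, Elkhorn
Last habitat: Fernhollow with 90 animals

Round 1: Ashgrove=17 Cedarfen=18 Elkhorn=14 Fernhollow=3 Hollowpine=13 Ironridge=25 → close Ironridge (overflow 15)
  25÷5 = 5 each, +1 to first 0
Round 2: Ashgrove=22 Cedarfen=23 Elkhorn=19 Fernhollow=8 Hollowpine=18 → close Ashgrove (overflow 14)
  22÷4 = 5 each, +1 to first 2
Round 3: Cedarfen=29 Elkhorn=25 Fernhollow=13 Hollowpine=23 → close Hollowpine (overflow 18)
  23÷3 = 7 each, +1 to first 2
Round 4: Cedarfen=37 Elkhorn=33 Fernhollow=20 → close Cedarfen (overflow 25)
  37÷2 = 18 each, +1 to first 1
Round 5: Elkhorn=52 Fernhollow=38 → close Elkhorn (overflow 41)
  52÷1 = 52 each, +1 to first 0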